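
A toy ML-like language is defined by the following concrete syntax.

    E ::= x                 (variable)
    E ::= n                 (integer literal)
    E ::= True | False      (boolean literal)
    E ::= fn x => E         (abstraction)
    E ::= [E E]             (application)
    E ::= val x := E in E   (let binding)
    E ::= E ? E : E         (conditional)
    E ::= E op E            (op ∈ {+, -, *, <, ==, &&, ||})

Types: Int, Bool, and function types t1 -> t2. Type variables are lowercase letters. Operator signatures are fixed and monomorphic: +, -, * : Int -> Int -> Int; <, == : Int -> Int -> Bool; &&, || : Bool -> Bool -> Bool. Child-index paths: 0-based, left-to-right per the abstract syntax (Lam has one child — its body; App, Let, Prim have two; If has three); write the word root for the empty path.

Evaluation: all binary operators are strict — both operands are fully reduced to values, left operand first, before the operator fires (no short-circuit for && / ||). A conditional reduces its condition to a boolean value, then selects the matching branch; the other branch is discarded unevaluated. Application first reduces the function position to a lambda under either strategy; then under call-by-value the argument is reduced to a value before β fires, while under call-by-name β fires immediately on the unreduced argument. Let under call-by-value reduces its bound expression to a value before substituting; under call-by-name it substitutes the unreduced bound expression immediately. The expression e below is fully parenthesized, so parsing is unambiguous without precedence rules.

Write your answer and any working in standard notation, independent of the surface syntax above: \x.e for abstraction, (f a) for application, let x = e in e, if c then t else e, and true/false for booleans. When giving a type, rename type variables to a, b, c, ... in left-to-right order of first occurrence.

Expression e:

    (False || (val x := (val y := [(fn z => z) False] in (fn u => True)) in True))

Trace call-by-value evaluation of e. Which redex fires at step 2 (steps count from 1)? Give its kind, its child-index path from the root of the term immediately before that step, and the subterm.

Answer: let at 1.0 : (let y = false in (\u.true))

Trace:
step 0: (false || (let x = (let y = ((\z.z) false) in (\u.true)) in true))
step 1: [beta@1.0.0] (false || (let x = (let y = false in (\u.true)) in true))
step 2: [let@1.0] (false || (let x = (\u.true) in true))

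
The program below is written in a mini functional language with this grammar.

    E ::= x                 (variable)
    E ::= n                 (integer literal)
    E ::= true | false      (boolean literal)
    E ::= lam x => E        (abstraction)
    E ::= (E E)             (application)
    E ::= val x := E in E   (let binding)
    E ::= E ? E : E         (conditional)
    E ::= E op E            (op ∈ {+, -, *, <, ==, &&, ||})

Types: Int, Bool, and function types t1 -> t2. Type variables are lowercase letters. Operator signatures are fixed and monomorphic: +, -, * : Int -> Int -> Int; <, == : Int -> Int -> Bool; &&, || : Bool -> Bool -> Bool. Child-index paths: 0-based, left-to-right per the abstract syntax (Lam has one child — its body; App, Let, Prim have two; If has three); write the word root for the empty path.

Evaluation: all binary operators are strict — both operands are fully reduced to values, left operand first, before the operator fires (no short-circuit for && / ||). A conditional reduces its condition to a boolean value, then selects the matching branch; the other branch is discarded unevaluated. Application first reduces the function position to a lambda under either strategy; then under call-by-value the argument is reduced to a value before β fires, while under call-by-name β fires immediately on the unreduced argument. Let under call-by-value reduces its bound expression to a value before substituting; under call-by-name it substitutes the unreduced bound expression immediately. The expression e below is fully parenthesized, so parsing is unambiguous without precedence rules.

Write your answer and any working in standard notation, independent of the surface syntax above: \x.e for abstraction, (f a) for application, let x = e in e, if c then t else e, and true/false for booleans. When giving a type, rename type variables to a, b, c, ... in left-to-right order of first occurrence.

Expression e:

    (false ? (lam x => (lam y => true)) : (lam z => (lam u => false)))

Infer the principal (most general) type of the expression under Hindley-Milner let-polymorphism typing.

Derivation:
  unify Bool ~ Bool
\y._ : b -> Bool
\x._ : a -> b -> Bool
\u._ : d -> Bool
\z._ : c -> d -> Bool
  unify a -> b -> Bool ~ c -> d -> Bool
  unify a ~ c
  unify b -> Bool ~ d -> Bool
  unify b ~ d
  unify Bool ~ Bool

Answer: a -> b -> Bool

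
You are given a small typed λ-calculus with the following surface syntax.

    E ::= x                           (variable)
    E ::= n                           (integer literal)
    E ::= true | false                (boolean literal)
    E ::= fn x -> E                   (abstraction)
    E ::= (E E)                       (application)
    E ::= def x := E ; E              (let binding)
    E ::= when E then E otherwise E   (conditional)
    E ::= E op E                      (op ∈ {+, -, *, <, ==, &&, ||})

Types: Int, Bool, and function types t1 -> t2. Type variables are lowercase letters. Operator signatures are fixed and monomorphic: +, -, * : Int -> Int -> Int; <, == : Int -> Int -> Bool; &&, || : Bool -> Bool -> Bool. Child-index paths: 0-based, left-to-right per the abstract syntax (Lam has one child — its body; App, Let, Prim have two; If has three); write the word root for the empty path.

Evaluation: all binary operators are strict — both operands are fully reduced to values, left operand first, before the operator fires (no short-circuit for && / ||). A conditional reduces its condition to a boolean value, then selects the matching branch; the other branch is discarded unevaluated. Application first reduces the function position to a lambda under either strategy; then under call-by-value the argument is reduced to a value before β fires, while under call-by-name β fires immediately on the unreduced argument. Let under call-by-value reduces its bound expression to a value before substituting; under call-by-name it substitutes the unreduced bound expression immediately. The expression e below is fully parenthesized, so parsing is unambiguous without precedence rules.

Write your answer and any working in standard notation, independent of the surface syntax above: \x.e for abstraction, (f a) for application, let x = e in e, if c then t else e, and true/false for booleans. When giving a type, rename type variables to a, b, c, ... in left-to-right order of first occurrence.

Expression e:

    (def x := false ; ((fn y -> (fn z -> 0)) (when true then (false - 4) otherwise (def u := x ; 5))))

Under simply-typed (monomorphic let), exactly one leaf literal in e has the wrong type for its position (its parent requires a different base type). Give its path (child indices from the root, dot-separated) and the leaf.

Trace:
let x : Bool
\z._ : b -> Int
\y._ : a -> b -> Int
  unify Bool ~ Bool
  unify Bool ~ Int
  FAIL: mismatch Bool ~ Int

Answer: 1.1.1.0 : false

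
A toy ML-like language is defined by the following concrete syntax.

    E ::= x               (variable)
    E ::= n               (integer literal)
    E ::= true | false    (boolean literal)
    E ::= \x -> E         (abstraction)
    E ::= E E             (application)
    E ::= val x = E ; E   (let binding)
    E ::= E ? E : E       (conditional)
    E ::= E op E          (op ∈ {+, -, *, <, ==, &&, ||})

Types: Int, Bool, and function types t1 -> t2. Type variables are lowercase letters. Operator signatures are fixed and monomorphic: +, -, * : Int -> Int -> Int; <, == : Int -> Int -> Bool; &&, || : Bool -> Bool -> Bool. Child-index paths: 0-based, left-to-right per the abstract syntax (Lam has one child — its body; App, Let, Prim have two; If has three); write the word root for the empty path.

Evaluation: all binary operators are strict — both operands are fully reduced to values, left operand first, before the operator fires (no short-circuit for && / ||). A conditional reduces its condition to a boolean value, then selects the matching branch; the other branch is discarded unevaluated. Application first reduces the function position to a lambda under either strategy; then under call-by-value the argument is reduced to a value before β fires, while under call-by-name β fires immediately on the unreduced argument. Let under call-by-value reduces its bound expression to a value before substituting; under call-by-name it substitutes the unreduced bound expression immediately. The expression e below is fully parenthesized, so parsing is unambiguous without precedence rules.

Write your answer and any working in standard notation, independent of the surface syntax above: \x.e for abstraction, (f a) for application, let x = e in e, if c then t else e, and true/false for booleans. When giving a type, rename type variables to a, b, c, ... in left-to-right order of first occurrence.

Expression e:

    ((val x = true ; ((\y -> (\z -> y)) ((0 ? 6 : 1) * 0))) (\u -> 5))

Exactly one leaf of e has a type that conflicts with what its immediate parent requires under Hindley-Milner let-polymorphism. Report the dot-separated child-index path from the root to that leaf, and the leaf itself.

Answer: 0.1.1.0.0 : 0

Working:
let x : Bool
y : a
\z._ : b -> a
\y._ : a -> b -> a
  unify Int ~ Bool
  FAIL: mismatch Int ~ Bool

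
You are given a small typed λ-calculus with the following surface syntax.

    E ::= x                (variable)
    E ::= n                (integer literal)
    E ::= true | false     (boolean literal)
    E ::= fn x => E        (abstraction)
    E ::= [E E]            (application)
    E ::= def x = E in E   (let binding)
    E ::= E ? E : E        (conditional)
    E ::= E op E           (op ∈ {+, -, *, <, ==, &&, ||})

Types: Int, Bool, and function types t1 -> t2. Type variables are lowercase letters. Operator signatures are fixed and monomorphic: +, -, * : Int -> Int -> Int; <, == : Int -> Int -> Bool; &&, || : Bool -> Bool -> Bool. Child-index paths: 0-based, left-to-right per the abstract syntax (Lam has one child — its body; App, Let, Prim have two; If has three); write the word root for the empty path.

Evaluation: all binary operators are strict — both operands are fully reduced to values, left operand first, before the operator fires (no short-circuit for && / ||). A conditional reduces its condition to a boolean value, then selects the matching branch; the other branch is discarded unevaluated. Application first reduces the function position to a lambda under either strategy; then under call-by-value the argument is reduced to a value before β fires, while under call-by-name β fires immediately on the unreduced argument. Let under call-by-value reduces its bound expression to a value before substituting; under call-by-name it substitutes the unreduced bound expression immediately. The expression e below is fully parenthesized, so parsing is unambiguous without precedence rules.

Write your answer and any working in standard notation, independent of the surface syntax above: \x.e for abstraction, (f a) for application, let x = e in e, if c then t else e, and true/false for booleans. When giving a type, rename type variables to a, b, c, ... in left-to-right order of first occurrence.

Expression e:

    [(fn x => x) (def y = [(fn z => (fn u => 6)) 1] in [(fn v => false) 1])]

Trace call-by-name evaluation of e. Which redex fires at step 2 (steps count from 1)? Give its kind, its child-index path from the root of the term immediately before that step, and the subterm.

Answer: let at root : (let y = ((\z.(\u.6)) 1) in ((\v.false) 1))

Trace:
step 0: ((\x.x) (let y = ((\z.(\u.6)) 1) in ((\v.false) 1)))
step 1: [beta@root] (let y = ((\z.(\u.6)) 1) in ((\v.false) 1))
step 2: [let@root] ((\v.false) 1)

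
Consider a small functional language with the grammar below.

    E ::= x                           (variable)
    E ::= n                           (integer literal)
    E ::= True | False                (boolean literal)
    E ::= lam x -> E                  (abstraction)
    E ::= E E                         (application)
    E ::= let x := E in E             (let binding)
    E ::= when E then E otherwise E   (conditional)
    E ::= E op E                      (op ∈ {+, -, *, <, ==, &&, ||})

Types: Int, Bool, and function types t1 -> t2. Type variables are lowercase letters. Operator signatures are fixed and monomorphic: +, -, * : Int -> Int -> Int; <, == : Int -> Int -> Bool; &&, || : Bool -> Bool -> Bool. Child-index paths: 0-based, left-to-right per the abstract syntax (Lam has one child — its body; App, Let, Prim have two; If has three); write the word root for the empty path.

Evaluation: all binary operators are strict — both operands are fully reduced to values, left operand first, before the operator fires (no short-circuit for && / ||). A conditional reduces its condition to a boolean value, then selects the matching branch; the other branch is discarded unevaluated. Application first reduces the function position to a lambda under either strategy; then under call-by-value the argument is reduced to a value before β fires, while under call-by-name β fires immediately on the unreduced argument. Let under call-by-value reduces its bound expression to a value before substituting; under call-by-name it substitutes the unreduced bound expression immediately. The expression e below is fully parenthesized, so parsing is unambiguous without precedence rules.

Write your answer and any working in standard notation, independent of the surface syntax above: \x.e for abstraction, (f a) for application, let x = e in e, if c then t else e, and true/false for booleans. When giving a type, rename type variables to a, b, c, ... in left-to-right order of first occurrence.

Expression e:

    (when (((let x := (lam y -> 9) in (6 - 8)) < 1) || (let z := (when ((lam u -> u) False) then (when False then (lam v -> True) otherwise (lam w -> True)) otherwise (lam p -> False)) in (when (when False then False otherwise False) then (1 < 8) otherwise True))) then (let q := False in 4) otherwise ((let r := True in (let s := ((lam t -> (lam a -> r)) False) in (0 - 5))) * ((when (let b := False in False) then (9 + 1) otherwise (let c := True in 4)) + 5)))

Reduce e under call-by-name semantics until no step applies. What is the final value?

Answer: 4

Derivation:
step 0: (if (((let x = (\y.9) in (6 - 8)) < 1) || (let z = (if ((\u.u) false) then (if false then (\v.true) else (\w.true)) else (\p.false)) in (if (if false then false else false) then (1 < 8) else true))) then (let q = false in 4) else ((let r = true in (let s = ((\t.(\a.r)) false) in (0 - 5))) * ((if (let b = false in false) then (9 + 1) else (let c = true in 4)) + 5)))
step 1: [let@0.0.0] (if (((6 - 8) < 1) || (let z = (if ((\u.u) false) then (if false then (\v.true) else (\w.true)) else (\p.false)) in (if (if false then false else false) then (1 < 8) else true))) then (let q = false in 4) else ((let r = true in (let s = ((\t.(\a.r)) false) in (0 - 5))) * ((if (let b = false in false) then (9 + 1) else (let c = true in 4)) + 5)))
step 2: [delta@0.0.0] (if ((-2 < 1) || (let z = (if ((\u.u) false) then (if false then (\v.true) else (\w.true)) else (\p.false)) in (if (if false then false else false) then (1 < 8) else true))) then (let q = false in 4) else ((let r = true in (let s = ((\t.(\a.r)) false) in (0 - 5))) * ((if (let b = false in false) then (9 + 1) else (let c = true in 4)) + 5)))
step 3: [delta@0.0] (if (true || (let z = (if ((\u.u) false) then (if false then (\v.true) else (\w.true)) else (\p.false)) in (if (if false then false else false) then (1 < 8) else true))) then (let q = false in 4) else ((let r = true in (let s = ((\t.(\a.r)) false) in (0 - 5))) * ((if (let b = false in false) then (9 + 1) else (let c = true in 4)) + 5)))
step 4: [let@0.1] (if (true || (if (if false then false else false) then (1 < 8) else true)) then (let q = false in 4) else ((let r = true in (let s = ((\t.(\a.r)) false) in (0 - 5))) * ((if (let b = false in false) then (9 + 1) else (let c = true in 4)) + 5)))
step 5: [if@0.1.0] (if (true || (if false then (1 < 8) else true)) then (let q = false in 4) else ((let r = true in (let s = ((\t.(\a.r)) false) in (0 - 5))) * ((if (let b = false in false) then (9 + 1) else (let c = true in 4)) + 5)))
step 6: [if@0.1] (if (true || true) then (let q = false in 4) else ((let r = true in (let s = ((\t.(\a.r)) false) in (0 - 5))) * ((if (let b = false in false) then (9 + 1) else (let c = true in 4)) + 5)))
step 7: [delta@0] (if true then (let q = false in 4) else ((let r = true in (let s = ((\t.(\a.r)) false) in (0 - 5))) * ((if (let b = false in false) then (9 + 1) else (let c = true in 4)) + 5)))
step 8: [if@root] (let q = false in 4)
step 9: [let@root] 4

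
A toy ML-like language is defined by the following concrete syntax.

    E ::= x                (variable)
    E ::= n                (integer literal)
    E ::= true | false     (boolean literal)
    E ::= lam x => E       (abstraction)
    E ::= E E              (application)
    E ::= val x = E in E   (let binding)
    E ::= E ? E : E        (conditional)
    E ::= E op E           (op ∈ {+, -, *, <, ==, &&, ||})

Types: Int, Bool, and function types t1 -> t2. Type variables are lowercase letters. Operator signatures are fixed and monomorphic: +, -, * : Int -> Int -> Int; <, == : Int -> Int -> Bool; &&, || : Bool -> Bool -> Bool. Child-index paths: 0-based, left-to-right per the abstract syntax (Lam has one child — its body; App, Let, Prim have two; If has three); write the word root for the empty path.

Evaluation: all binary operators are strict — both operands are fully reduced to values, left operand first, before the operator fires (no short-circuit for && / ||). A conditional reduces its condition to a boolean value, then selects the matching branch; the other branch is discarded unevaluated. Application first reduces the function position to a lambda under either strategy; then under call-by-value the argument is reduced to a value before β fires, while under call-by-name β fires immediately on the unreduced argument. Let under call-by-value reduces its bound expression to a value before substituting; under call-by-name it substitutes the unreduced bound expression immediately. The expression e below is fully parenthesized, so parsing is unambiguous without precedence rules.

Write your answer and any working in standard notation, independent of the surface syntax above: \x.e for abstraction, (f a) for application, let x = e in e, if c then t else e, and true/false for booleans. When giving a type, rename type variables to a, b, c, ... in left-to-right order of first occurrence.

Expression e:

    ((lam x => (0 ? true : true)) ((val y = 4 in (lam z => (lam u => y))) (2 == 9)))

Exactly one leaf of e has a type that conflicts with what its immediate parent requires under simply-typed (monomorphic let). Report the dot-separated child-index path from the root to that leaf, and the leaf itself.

Answer: 0.0.0 : 0

Trace:
  unify Int ~ Bool
  FAIL: mismatch Int ~ Bool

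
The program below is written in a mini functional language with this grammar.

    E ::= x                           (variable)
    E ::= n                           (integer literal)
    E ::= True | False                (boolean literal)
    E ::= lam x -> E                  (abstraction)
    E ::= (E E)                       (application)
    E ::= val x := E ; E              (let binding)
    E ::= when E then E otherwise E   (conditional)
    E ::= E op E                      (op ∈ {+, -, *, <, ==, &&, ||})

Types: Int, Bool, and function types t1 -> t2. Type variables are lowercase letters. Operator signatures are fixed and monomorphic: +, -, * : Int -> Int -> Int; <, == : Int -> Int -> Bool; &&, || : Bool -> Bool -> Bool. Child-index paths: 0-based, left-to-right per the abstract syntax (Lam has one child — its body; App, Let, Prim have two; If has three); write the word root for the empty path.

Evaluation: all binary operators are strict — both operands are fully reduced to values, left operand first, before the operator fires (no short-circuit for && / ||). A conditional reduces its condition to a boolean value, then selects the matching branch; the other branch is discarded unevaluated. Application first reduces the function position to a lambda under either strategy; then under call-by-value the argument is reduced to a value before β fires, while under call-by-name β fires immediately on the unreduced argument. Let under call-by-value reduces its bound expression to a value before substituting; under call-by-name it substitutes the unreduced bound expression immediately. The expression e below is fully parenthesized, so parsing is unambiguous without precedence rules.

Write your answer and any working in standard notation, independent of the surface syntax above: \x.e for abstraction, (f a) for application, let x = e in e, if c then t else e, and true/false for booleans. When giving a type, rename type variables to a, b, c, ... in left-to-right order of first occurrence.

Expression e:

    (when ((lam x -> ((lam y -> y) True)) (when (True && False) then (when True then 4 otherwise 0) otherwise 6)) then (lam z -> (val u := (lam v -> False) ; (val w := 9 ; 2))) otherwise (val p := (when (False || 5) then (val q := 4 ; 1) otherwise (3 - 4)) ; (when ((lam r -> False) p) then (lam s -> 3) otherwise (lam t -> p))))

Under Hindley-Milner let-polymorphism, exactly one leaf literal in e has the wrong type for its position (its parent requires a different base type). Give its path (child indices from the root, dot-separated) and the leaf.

Working:
y : b
\y._ : b -> b
  unify b -> b ~ Bool -> c
  unify b ~ Bool
  unify Bool ~ c
_ _ : Bool
\x._ : a -> Bool
  unify Bool ~ Bool
  unify Bool ~ Bool
  unify Bool ~ Bool
  unify Bool ~ Bool
  unify Int ~ Int
  unify Int ~ Int
  unify a -> Bool ~ Int -> d
  unify a ~ Int
  unify Bool ~ d
_ _ : Bool
  unify Bool ~ Bool
\v._ : f -> Bool
let u : forall. f -> Bool
let w : Int
\z._ : e -> Int
  unify Bool ~ Bool
  unify Int ~ Bool
  FAIL: mismatch Int ~ Bool

Answer: 2.0.0.1 : 5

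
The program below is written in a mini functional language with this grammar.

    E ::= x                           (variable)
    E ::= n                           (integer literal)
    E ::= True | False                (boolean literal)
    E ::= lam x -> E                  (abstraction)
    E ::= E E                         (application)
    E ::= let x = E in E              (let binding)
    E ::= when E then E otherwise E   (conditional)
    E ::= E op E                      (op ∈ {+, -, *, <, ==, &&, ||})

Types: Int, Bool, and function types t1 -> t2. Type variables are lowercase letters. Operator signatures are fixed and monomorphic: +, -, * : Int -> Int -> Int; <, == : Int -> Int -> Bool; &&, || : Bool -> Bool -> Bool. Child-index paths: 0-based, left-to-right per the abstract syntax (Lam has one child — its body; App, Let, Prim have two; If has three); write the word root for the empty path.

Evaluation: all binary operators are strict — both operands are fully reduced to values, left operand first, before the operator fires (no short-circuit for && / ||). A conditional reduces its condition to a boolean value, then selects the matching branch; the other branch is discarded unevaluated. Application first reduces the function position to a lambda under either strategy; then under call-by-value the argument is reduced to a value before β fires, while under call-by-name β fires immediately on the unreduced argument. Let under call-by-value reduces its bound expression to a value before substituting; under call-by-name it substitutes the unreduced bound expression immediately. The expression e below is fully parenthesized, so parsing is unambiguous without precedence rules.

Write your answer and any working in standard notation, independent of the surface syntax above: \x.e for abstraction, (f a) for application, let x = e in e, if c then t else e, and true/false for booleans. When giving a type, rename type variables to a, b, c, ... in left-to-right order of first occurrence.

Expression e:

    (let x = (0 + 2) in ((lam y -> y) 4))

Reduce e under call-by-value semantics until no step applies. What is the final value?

Working:
step 0: (let x = (0 + 2) in ((\y.y) 4))
step 1: [delta@0] (let x = 2 in ((\y.y) 4))
step 2: [let@root] ((\y.y) 4)
step 3: [beta@root] 4

Answer: 4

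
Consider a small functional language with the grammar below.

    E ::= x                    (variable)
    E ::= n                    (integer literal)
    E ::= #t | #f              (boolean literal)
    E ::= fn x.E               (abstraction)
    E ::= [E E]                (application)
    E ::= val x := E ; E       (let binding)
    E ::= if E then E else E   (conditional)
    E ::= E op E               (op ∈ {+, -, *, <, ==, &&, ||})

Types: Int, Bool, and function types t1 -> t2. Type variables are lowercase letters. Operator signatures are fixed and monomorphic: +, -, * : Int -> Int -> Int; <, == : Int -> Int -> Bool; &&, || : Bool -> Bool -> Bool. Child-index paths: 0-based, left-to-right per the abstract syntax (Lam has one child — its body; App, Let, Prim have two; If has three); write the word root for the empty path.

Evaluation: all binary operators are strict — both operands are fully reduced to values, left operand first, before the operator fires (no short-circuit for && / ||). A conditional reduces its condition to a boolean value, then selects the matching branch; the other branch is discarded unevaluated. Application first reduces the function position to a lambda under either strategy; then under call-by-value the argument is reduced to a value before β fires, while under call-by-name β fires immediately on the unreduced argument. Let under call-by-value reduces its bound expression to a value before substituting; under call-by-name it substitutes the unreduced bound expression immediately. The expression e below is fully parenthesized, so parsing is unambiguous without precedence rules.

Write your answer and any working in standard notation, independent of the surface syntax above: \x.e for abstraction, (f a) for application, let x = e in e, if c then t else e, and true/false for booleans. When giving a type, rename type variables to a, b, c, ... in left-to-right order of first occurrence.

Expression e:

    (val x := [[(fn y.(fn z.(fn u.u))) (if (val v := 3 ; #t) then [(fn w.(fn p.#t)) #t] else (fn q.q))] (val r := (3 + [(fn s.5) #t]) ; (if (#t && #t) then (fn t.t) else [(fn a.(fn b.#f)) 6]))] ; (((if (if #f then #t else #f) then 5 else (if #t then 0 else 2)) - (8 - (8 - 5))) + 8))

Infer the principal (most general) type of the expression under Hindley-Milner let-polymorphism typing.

Working:
u : c
\u._ : c -> c
\z._ : b -> c -> c
\y._ : a -> b -> c -> c
let v : Int
  unify Bool ~ Bool
\p._ : e -> Bool
\w._ : d -> e -> Bool
  unify d -> e -> Bool ~ Bool -> f
  unify d ~ Bool
  unify e -> Bool ~ f
_ _ : e -> Bool
q : g
\q._ : g -> g
  unify e -> Bool ~ g -> g
  unify e ~ g
  unify Bool ~ g
  unify a -> b -> c -> c ~ (Bool -> Bool) -> h
  unify a ~ Bool -> Bool
  unify b -> c -> c ~ h
_ _ : b -> c -> c
  unify Int ~ Int
\s._ : i -> Int
  unify i -> Int ~ Bool -> j
  unify i ~ Bool
  unify Int ~ j
_ _ : Int
  unify Int ~ Int
let r : Int
  unify Bool ~ Bool
  unify Bool ~ Bool
  unify Bool ~ Bool
t : k
\t._ : k -> k
\b._ : m -> Bool
\a._ : l -> m -> Bool
  unify l -> m -> Bool ~ Int -> n
  unify l ~ Int
  unify m -> Bool ~ n
_ _ : m -> Bool
  unify k -> k ~ m -> Bool
  unify k ~ m
  unify m ~ Bool
  unify b -> c -> c ~ (Bool -> Bool) -> o
  unify b ~ Bool -> Bool
  unify c -> c ~ o
_ _ : c -> c
let x : forall. c -> c
  unify Bool ~ Bool
  unify Bool ~ Bool
  unify Bool ~ Bool
  unify Bool ~ Bool
  unify Int ~ Int
  unify Int ~ Int
  unify Int ~ Int
  unify Int ~ Int
  unify Int ~ Int
  unify Int ~ Int
  unify Int ~ Int
  unify Int ~ Int
  unify Int ~ Int
  unify Int ~ Int

Answer: Int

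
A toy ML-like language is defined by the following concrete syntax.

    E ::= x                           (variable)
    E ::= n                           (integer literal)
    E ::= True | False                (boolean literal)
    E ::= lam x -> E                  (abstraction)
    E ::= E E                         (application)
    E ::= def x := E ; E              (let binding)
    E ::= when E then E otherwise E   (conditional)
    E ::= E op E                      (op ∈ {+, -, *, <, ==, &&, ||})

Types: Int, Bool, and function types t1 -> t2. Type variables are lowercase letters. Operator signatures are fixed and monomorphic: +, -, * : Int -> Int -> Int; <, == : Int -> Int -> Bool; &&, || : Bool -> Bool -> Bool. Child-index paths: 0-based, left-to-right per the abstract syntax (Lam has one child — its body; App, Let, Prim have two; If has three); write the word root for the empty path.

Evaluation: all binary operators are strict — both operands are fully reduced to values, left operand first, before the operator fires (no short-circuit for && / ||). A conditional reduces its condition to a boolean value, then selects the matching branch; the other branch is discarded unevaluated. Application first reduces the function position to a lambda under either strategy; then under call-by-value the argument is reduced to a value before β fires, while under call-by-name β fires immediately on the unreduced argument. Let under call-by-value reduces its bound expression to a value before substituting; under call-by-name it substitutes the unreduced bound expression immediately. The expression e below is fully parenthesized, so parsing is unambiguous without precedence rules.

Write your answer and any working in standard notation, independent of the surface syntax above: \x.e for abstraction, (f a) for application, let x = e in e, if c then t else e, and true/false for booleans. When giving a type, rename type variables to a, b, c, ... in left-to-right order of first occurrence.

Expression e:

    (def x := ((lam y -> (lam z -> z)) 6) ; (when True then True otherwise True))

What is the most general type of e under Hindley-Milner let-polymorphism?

Answer: Bool

Derivation:
z : b
\z._ : b -> b
\y._ : a -> b -> b
  unify a -> b -> b ~ Int -> c
  unify a ~ Int
  unify b -> b ~ c
_ _ : b -> b
let x : forall. b -> b
  unify Bool ~ Bool
  unify Bool ~ Bool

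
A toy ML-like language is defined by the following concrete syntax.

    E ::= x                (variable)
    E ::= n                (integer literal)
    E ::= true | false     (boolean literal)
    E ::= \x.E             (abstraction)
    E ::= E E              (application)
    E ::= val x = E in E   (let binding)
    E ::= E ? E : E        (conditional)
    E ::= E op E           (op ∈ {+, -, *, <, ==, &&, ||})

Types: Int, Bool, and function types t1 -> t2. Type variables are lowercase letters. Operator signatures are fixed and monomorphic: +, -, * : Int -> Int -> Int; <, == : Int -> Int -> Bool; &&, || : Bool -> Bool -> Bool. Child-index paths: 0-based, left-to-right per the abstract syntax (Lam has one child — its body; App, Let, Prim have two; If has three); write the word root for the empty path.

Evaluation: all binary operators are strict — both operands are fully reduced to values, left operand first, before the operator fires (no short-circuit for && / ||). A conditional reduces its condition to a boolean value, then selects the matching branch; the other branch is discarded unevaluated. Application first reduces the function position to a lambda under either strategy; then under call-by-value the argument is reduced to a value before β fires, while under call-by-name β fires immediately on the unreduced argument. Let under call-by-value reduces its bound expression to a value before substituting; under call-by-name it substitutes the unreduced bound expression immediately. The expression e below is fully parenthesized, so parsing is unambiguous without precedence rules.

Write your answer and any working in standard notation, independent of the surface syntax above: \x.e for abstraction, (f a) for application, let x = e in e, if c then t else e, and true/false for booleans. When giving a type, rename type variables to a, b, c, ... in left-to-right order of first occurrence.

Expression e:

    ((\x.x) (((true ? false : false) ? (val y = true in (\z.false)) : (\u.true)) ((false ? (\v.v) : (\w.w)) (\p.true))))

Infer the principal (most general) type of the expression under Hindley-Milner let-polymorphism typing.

Answer: Bool

Working:
x : a
\x._ : a -> a
  unify Bool ~ Bool
  unify Bool ~ Bool
  unify Bool ~ Bool
let y : Bool
\z._ : b -> Bool
\u._ : c -> Bool
  unify b -> Bool ~ c -> Bool
  unify b ~ c
  unify Bool ~ Bool
  unify Bool ~ Bool
v : d
\v._ : d -> d
w : e
\w._ : e -> e
  unify d -> d ~ e -> e
  unify d ~ e
  unify e ~ e
\p._ : f -> Bool
  unify e -> e ~ (f -> Bool) -> g
  unify e ~ f -> Bool
  unify f -> Bool ~ g
_ _ : f -> Bool
  unify c -> Bool ~ (f -> Bool) -> h
  unify c ~ f -> Bool
  unify Bool ~ h
_ _ : Bool
  unify a -> a ~ Bool -> i
  unify a ~ Bool
  unify Bool ~ i
_ _ : Bool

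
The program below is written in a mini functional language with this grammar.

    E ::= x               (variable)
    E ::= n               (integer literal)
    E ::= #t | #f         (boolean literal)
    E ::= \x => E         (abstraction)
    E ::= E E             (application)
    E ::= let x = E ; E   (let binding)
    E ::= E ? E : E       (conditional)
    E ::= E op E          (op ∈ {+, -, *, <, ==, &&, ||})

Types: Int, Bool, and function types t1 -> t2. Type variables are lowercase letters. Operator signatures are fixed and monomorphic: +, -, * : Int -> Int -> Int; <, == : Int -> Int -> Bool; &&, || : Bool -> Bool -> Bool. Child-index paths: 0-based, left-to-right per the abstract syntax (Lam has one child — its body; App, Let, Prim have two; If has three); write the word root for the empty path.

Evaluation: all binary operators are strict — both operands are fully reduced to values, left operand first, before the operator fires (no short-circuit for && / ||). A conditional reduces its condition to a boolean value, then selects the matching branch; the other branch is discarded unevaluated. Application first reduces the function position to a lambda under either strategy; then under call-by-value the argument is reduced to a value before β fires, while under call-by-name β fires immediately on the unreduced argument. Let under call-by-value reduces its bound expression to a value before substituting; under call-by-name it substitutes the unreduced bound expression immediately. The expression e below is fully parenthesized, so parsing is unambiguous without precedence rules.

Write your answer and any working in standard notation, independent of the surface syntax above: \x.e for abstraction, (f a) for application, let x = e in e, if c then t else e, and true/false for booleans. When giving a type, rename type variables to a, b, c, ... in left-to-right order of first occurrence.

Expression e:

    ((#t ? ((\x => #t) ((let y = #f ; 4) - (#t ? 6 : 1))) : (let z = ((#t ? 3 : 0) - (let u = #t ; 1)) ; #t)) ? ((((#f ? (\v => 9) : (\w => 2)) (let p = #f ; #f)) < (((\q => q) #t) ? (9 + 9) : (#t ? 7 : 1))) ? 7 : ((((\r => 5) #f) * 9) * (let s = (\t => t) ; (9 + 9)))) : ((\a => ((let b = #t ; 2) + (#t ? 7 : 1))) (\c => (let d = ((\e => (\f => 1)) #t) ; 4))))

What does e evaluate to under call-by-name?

Derivation:
step 0: (if (if true then ((\x.true) ((let y = false in 4) - (if true then 6 else 1))) else (let z = ((if true then 3 else 0) - (let u = true in 1)) in true)) then (if (((if false then (\v.9) else (\w.2)) (let p = false in false)) < (if ((\q.q) true) then (9 + 9) else (if true then 7 else 1))) then 7 else ((((\r.5) false) * 9) * (let s = (\t.t) in (9 + 9)))) else ((\a.((let b = true in 2) + (if true then 7 else 1))) (\c.(let d = ((\e.(\f.1)) true) in 4))))
step 1: [if@0] (if ((\x.true) ((let y = false in 4) - (if true then 6 else 1))) then (if (((if false then (\v.9) else (\w.2)) (let p = false in false)) < (if ((\q.q) true) then (9 + 9) else (if true then 7 else 1))) then 7 else ((((\r.5) false) * 9) * (let s = (\t.t) in (9 + 9)))) else ((\a.((let b = true in 2) + (if true then 7 else 1))) (\c.(let d = ((\e.(\f.1)) true) in 4))))
step 2: [beta@0] (if true then (if (((if false then (\v.9) else (\w.2)) (let p = false in false)) < (if ((\q.q) true) then (9 + 9) else (if true then 7 else 1))) then 7 else ((((\r.5) false) * 9) * (let s = (\t.t) in (9 + 9)))) else ((\a.((let b = true in 2) + (if true then 7 else 1))) (\c.(let d = ((\e.(\f.1)) true) in 4))))
step 3: [if@root] (if (((if false then (\v.9) else (\w.2)) (let p = false in false)) < (if ((\q.q) true) then (9 + 9) else (if true then 7 else 1))) then 7 else ((((\r.5) false) * 9) * (let s = (\t.t) in (9 + 9))))
step 4: [if@0.0.0] (if (((\w.2) (let p = false in false)) < (if ((\q.q) true) then (9 + 9) else (if true then 7 else 1))) then 7 else ((((\r.5) false) * 9) * (let s = (\t.t) in (9 + 9))))
step 5: [beta@0.0] (if (2 < (if ((\q.q) true) then (9 + 9) else (if true then 7 else 1))) then 7 else ((((\r.5) false) * 9) * (let s = (\t.t) in (9 + 9))))
step 6: [beta@0.1.0] (if (2 < (if true then (9 + 9) else (if true then 7 else 1))) then 7 else ((((\r.5) false) * 9) * (let s = (\t.t) in (9 + 9))))
step 7: [if@0.1] (if (2 < (9 + 9)) then 7 else ((((\r.5) false) * 9) * (let s = (\t.t) in (9 + 9))))
step 8: [delta@0.1] (if (2 < 18) then 7 else ((((\r.5) false) * 9) * (let s = (\t.t) in (9 + 9))))
step 9: [delta@0] (if true then 7 else ((((\r.5) false) * 9) * (let s = (\t.t) in (9 + 9))))
step 10: [if@root] 7

Answer: 7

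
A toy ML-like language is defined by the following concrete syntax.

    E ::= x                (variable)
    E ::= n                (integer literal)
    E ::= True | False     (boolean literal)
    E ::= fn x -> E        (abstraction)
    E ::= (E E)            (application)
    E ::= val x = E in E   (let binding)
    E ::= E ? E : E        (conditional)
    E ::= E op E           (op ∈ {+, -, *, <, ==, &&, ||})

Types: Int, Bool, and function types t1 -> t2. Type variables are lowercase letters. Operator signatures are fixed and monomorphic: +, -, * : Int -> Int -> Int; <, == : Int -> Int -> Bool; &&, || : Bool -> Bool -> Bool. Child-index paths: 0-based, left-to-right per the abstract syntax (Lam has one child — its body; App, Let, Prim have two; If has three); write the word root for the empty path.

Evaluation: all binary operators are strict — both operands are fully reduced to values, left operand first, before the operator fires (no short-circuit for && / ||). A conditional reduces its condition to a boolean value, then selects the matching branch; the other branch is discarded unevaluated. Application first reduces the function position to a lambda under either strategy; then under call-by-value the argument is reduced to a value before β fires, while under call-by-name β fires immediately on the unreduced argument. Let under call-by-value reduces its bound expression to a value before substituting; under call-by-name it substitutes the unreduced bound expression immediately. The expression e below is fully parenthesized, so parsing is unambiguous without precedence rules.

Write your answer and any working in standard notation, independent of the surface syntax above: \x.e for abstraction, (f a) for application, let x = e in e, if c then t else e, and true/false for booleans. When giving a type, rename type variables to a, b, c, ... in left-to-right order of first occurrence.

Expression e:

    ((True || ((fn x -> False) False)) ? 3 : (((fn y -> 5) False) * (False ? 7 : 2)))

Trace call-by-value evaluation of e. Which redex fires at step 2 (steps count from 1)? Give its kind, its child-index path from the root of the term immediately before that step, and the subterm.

Answer: delta at 0 : (true || false)

Trace:
step 0: (if (true || ((\x.false) false)) then 3 else (((\y.5) false) * (if false then 7 else 2)))
step 1: [beta@0.1] (if (true || false) then 3 else (((\y.5) false) * (if false then 7 else 2)))
step 2: [delta@0] (if true then 3 else (((\y.5) false) * (if false then 7 else 2)))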